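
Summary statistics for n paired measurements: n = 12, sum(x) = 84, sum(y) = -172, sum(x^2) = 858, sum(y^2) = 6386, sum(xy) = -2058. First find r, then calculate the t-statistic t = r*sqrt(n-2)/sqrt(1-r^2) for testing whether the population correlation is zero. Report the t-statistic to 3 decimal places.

-4.706

S_xy = nΣxy − ΣxΣy = 12·(-2058) − 84·(-172) = -24696 − (-14448) = -10248
S_xx = nΣx² − (Σx)² = 12·858 − 84² = 10296 − 7056 = 3240
S_yy = nΣy² − (Σy)² = 12·6386 − (-172)² = 76632 − 29584 = 47048
r = S_xy / √(S_xx·S_yy) = -10248 / √(3240·47048) = -10248 / √152435520 = -10248 / 12346.4780 = -0.8300
t = r·√(n−2)/√(1−r²) = -0.8300·√10 / √(1−0.688900) = -2.624690 / 0.557763 = -4.706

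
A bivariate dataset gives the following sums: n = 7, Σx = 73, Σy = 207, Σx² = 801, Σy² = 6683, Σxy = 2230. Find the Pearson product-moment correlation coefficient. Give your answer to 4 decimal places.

0.4773

S_xy = nΣxy − ΣxΣy = 7·2230 − 73·207 = 15610 − 15111 = 499
S_xx = nΣx² − (Σx)² = 7·801 − 73² = 5607 − 5329 = 278
S_yy = nΣy² − (Σy)² = 7·6683 − 207² = 46781 − 42849 = 3932
r = S_xy / √(S_xx·S_yy) = 499 / √(278·3932) = 499 / √1093096 = 499 / 1045.5123 = 0.4773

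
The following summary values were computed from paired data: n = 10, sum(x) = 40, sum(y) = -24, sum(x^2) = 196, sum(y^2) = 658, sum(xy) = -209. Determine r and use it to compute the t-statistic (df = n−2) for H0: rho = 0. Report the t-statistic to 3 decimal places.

-3.398

S_xy = nΣxy − ΣxΣy = 10·(-209) − 40·(-24) = -2090 − (-960) = -1130
S_xx = nΣx² − (Σx)² = 10·196 − 40² = 1960 − 1600 = 360
S_yy = nΣy² − (Σy)² = 10·658 − (-24)² = 6580 − 576 = 6004
r = S_xy / √(S_xx·S_yy) = -1130 / √(360·6004) = -1130 / √2161440 = -1130 / 1470.1837 = -0.7686
t = r·√(n−2)/√(1−r²) = -0.7686·√8 / √(1−0.590746) = -2.173929 / 0.639730 = -3.398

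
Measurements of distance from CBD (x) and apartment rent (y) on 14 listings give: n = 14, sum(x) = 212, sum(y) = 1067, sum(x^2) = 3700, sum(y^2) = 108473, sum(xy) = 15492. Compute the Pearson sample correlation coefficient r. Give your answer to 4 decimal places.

Numerator: nΣxy − (Σx)(Σy) = 14·15492 − (212)(1067) = -9316
Denominator: √[(nΣx²−(Σx)²)(nΣy²−(Σy)²)]
  nΣx²−(Σx)² = 14·3700 − 44944 = 6856;  nΣy²−(Σy)² = 14·108473 − 1138489 = 380133
  √(6856·380133) = √2606191848 = 51050.8751
r = -9316 / 51050.8751 = -0.1825

-0.1825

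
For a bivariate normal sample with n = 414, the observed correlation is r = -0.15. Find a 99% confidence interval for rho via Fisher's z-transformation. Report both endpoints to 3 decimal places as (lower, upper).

(-0.271, -0.024)

Fisher z: z_r = atanh(r) = ½·ln((1+(-0.15))/(1−(-0.15))) = -0.151140
SE(z) = 1/√(n−3) = 1/√411 = 0.049326
99% ⇒ z* = 2.576; margin = 2.576·0.049326 = 0.127064
CI on z-scale: (-0.278204, -0.024076)
Back-transform: tanh(-0.278204) = -0.271242, tanh(-0.024076) = -0.024071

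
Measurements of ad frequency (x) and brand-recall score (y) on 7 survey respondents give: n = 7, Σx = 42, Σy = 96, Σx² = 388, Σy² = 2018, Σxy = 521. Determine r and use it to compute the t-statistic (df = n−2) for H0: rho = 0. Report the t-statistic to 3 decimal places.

S_xy = nΣxy − ΣxΣy = 7·521 − 42·96 = 3647 − 4032 = -385
S_xx = nΣx² − (Σx)² = 7·388 − 42² = 2716 − 1764 = 952
S_yy = nΣy² − (Σy)² = 7·2018 − 96² = 14126 − 9216 = 4910
r = S_xy / √(S_xx·S_yy) = -385 / √(952·4910) = -385 / √4674320 = -385 / 2162.0176 = -0.1781
t = r·√(n−2)/√(1−r²) = -0.1781·√5 / √(1−0.031720) = -0.398244 / 0.984012 = -0.405

-0.405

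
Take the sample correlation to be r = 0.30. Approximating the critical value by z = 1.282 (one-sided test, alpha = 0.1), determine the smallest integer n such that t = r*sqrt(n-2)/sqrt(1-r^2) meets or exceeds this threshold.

Need r·√(n−2)/√(1−r²) ≥ 1.282
√(n−2) ≥ 1.282·√(1−0.0900) / 0.30 = 1.282·0.953939 / 0.30 = 4.0765
n−2 ≥ 16.6179  ⇒  n ≥ 18.6179
Smallest integer n = 19

19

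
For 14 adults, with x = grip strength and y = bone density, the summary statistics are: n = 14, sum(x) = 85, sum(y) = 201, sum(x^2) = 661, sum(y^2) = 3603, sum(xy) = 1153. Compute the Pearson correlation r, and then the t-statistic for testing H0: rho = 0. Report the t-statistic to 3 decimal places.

-0.740

Numerator: nΣxy − (Σx)(Σy) = 14·1153 − (85)(201) = -943
Denominator: √[(nΣx²−(Σx)²)(nΣy²−(Σy)²)]
  nΣx²−(Σx)² = 14·661 − 7225 = 2029;  nΣy²−(Σy)² = 14·3603 − 40401 = 10041
  √(2029·10041) = √20373189 = 4513.6669
r = -943 / 4513.6669 = -0.2089
t = r·√(n−2)/√(1−r²) = -0.2089·√12 / √(1−0.043639) = -0.723651 / 0.977937 = -0.740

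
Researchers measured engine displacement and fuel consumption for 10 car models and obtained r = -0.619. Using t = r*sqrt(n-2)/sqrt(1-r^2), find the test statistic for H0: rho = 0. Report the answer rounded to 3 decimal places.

-2.229

t = r·√(n−2) / √(1−r²) with r = -0.619, n = 10
  = -0.619·√8 / √(1 − 0.383161)
  = -0.619·2.828427 / 0.785391
  = -1.750796 / 0.785391 = -2.229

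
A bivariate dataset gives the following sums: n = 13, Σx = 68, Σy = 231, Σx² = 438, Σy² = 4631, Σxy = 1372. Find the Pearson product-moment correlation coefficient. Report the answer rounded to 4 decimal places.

0.7865

S_xy = nΣxy − ΣxΣy = 13·1372 − 68·231 = 17836 − 15708 = 2128
S_xx = nΣx² − (Σx)² = 13·438 − 68² = 5694 − 4624 = 1070
S_yy = nΣy² − (Σy)² = 13·4631 − 231² = 60203 − 53361 = 6842
r = S_xy / √(S_xx·S_yy) = 2128 / √(1070·6842) = 2128 / √7320940 = 2128 / 2705.7236 = 0.7865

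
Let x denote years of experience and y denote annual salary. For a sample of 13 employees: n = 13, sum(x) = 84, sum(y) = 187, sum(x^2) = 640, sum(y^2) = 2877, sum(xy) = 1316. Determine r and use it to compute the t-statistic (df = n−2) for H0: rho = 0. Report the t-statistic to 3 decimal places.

Numerator: nΣxy − (Σx)(Σy) = 13·1316 − (84)(187) = 1400
Denominator: √[(nΣx²−(Σx)²)(nΣy²−(Σy)²)]
  nΣx²−(Σx)² = 13·640 − 7056 = 1264;  nΣy²−(Σy)² = 13·2877 − 34969 = 2432
  √(1264·2432) = √3074048 = 1753.2963
r = 1400 / 1753.2963 = 0.7985
t = r·√(n−2)/√(1−r²) = 0.7985·√11 / √(1−0.637602) = 2.648325 / 0.601995 = 4.399

4.399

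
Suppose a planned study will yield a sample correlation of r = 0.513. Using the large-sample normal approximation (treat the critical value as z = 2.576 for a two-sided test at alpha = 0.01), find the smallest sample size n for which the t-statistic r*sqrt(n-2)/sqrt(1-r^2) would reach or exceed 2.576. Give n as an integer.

21

r√(n−2)/√(1−r²) ≥ 2.576  ⇔  n−2 ≥ (2.576)²·(1−r²)/r²
(1−r²)/r² = (1−0.263169)/0.263169 = 2.7998
n ≥ 2 + 6.635776·2.7998 = 2 + 18.5788 = 20.5788
⌈20.5788⌉ = 21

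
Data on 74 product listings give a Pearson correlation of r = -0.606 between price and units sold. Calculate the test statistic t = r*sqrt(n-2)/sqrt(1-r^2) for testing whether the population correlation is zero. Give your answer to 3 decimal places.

1 − r² = 1 − 0.367236 = 0.632764;  √(1−r²) = 0.795465
√(n−2) = √72 = 8.485281
t = r·√(n−2)/√(1−r²) = -0.606 · 8.485281 / 0.795465 = -6.464

-6.464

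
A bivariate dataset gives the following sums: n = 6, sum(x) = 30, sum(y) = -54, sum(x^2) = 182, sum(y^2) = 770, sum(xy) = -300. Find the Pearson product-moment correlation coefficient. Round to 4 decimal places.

-0.3147

S_xy = nΣxy − ΣxΣy = 6·(-300) − 30·(-54) = -1800 − (-1620) = -180
S_xx = nΣx² − (Σx)² = 6·182 − 30² = 1092 − 900 = 192
S_yy = nΣy² − (Σy)² = 6·770 − (-54)² = 4620 − 2916 = 1704
r = S_xy / √(S_xx·S_yy) = -180 / √(192·1704) = -180 / √327168 = -180 / 571.9860 = -0.3147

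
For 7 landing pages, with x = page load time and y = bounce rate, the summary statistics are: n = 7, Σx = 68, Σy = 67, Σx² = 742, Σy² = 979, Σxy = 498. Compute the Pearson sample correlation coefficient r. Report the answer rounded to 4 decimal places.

-0.9218

Numerator: nΣxy − (Σx)(Σy) = 7·498 − (68)(67) = -1070
Denominator: √[(nΣx²−(Σx)²)(nΣy²−(Σy)²)]
  nΣx²−(Σx)² = 7·742 − 4624 = 570;  nΣy²−(Σy)² = 7·979 − 4489 = 2364
  √(570·2364) = √1347480 = 1160.8101
r = -1070 / 1160.8101 = -0.9218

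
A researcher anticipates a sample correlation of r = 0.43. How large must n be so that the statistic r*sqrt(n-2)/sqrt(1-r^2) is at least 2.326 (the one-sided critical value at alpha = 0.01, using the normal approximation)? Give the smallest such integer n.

Need r·√(n−2)/√(1−r²) ≥ 2.326
√(n−2) ≥ 2.326·√(1−0.1849) / 0.43 = 2.326·0.902829 / 0.43 = 4.8837
n−2 ≥ 23.8505  ⇒  n ≥ 25.8505
Smallest integer n = 26

26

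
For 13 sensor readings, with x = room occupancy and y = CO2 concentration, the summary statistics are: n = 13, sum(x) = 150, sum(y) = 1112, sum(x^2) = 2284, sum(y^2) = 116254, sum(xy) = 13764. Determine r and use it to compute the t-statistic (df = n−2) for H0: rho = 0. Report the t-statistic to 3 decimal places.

0.941

S_xy = nΣxy − ΣxΣy = 13·13764 − 150·1112 = 178932 − 166800 = 12132
S_xx = nΣx² − (Σx)² = 13·2284 − 150² = 29692 − 22500 = 7192
S_yy = nΣy² − (Σy)² = 13·116254 − 1112² = 1511302 − 1236544 = 274758
r = S_xy / √(S_xx·S_yy) = 12132 / √(7192·274758) = 12132 / √1976059536 = 12132 / 44452.8912 = 0.2729
t = r·√(n−2)/√(1−r²) = 0.2729·√11 / √(1−0.074474) = 0.905107 / 0.962043 = 0.941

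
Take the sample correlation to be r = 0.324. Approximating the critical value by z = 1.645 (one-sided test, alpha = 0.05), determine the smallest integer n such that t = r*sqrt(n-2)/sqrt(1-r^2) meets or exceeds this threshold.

26

r√(n−2)/√(1−r²) ≥ 1.645  ⇔  n−2 ≥ (1.645)²·(1−r²)/r²
(1−r²)/r² = (1−0.104976)/0.104976 = 8.5260
n ≥ 2 + 2.706025·8.5260 = 2 + 23.0716 = 25.0716
⌈25.0716⌉ = 26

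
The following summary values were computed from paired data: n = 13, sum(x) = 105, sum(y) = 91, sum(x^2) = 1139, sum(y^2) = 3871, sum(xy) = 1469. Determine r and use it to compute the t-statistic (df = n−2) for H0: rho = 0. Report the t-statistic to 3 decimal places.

3.839

Numerator: nΣxy − (Σx)(Σy) = 13·1469 − (105)(91) = 9542
Denominator: √[(nΣx²−(Σx)²)(nΣy²−(Σy)²)]
  nΣx²−(Σx)² = 13·1139 − 11025 = 3782;  nΣy²−(Σy)² = 13·3871 − 8281 = 42042
  √(3782·42042) = √159002844 = 12609.6330
r = 9542 / 12609.6330 = 0.7567
t = r·√(n−2)/√(1−r²) = 0.7567·√11 / √(1−0.572595) = 2.509690 / 0.653762 = 3.839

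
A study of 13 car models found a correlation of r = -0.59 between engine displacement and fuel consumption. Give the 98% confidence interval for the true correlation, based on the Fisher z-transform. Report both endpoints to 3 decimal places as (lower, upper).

(-0.888, 0.058)

z_r = atanh(-0.59) = -0.677666;  SE = 1/√(n−3) = 1/√10 = 0.316228
z-limits: -0.677666 ± 2.326·0.316228 = -0.677666 ± 0.735546 = [-1.413212, 0.057880]
ρ-limits: (tanh -1.413212, tanh 0.057880) = (-0.888, 0.058)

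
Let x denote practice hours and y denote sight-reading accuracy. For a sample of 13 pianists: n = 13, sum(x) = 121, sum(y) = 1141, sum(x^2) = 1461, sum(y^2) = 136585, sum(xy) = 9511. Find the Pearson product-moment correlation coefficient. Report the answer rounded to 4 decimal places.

Numerator: nΣxy − (Σx)(Σy) = 13·9511 − (121)(1141) = -14418
Denominator: √[(nΣx²−(Σx)²)(nΣy²−(Σy)²)]
  nΣx²−(Σx)² = 13·1461 − 14641 = 4352;  nΣy²−(Σy)² = 13·136585 − 1301881 = 473724
  √(4352·473724) = √2061646848 = 45405.3614
r = -14418 / 45405.3614 = -0.3175

-0.3175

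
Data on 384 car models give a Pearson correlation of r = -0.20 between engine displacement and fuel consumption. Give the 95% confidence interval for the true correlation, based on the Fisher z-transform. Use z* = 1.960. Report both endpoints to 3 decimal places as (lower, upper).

z_r = atanh(-0.20) = -0.202733;  SE = 1/√(n−3) = 1/√381 = 0.051232
z-limits: -0.202733 ± 1.960·0.051232 = -0.202733 ± 0.100415 = [-0.303148, -0.102318]
ρ-limits: (tanh -0.303148, tanh -0.102318) = (-0.294, -0.102)

(-0.294, -0.102)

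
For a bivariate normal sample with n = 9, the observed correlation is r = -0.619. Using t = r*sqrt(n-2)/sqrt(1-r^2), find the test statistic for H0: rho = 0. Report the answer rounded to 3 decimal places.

t = r·√(n−2) / √(1−r²) with r = -0.619, n = 9
  = -0.619·√7 / √(1 − 0.383161)
  = -0.619·2.645751 / 0.785391
  = -1.637720 / 0.785391 = -2.085

-2.085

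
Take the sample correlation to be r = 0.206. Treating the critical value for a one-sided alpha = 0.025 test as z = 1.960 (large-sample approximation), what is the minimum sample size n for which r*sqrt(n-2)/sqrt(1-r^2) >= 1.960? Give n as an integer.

89

Need r·√(n−2)/√(1−r²) ≥ 1.960
√(n−2) ≥ 1.960·√(1−0.042436) / 0.206 = 1.960·0.978552 / 0.206 = 9.3105
n−2 ≥ 86.6854  ⇒  n ≥ 88.6854
Smallest integer n = 89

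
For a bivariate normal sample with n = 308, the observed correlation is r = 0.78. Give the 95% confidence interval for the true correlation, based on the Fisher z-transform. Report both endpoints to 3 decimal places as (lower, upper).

(0.732, 0.820)

z_r = atanh(0.78) = 1.045371;  SE = 1/√(n−3) = 1/√305 = 0.057260
z-limits: 1.045371 ± 1.960·0.057260 = 1.045371 ± 0.112230 = [0.933141, 1.157601]
ρ-limits: (tanh 0.933141, tanh 1.157601) = (0.732, 0.820)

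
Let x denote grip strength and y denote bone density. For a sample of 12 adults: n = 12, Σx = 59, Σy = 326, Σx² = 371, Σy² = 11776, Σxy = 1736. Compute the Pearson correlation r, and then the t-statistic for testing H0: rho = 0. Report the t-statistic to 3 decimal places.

Numerator: nΣxy − (Σx)(Σy) = 12·1736 − (59)(326) = 1598
Denominator: √[(nΣx²−(Σx)²)(nΣy²−(Σy)²)]
  nΣx²−(Σx)² = 12·371 − 3481 = 971;  nΣy²−(Σy)² = 12·11776 − 106276 = 35036
  √(971·35036) = √34019956 = 5832.6629
r = 1598 / 5832.6629 = 0.2740
t = r·√(n−2)/√(1−r²) = 0.2740·√10 / √(1−0.075076) = 0.866464 / 0.961730 = 0.901

0.901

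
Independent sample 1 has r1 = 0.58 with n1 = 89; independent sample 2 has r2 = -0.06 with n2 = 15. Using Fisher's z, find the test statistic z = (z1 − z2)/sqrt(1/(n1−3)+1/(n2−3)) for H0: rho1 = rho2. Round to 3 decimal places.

z1 = atanh(0.58) = 0.662463,  z2 = atanh(-0.06) = -0.060072
SE = √(1/(n1−3) + 1/(n2−3)) = √(1/86 + 1/12) = √(0.0116279 + 0.0833333) = √0.0949612 = 0.308158
z = (z1 − z2)/SE = (0.662463 − (-0.060072)) / 0.308158 = 0.722535 / 0.308158 = 2.345

2.345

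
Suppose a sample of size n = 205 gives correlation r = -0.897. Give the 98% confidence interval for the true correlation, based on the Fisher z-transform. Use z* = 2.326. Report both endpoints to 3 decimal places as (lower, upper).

(-0.925, -0.860)

Fisher z: z_r = atanh(r) = ½·ln((1+(-0.897))/(1−(-0.897))) = -1.456650
SE(z) = 1/√(n−3) = 1/√202 = 0.070360
98% ⇒ z* = 2.326; margin = 2.326·0.070360 = 0.163657
CI on z-scale: (-1.620307, -1.292993)
Back-transform: tanh(-1.620307) = -0.924669, tanh(-1.292993) = -0.859908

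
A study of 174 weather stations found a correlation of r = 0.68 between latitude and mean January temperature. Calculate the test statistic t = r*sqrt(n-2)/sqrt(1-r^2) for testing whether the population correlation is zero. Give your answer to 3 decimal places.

12.163

1 − r² = 1 − 0.4624 = 0.5376;  √(1−r²) = 0.733212
√(n−2) = √172 = 13.114877
t = r·√(n−2)/√(1−r²) = 0.68 · 13.114877 / 0.733212 = 12.163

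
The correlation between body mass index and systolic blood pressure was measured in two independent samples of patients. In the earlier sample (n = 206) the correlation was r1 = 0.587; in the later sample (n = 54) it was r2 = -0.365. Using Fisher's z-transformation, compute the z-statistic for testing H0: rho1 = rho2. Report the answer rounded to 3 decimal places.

z1 = atanh(0.587) = 0.673077,  z2 = atanh(-0.365) = -0.382642
SE = √(1/(n1−3) + 1/(n2−3)) = √(1/203 + 1/51) = √(0.0049261 + 0.0196078) = √0.0245339 = 0.156633
z = (z1 − z2)/SE = (0.673077 − (-0.382642)) / 0.156633 = 1.055719 / 0.156633 = 6.740

6.740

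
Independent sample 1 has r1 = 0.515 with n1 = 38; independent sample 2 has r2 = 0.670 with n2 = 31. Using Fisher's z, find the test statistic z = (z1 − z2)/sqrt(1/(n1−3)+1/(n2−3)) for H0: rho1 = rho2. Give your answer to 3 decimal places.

z1 = atanh(0.515) = 0.569511,  z2 = atanh(0.670) = 0.810743
SE = √(1/(n1−3) + 1/(n2−3)) = √(1/35 + 1/28) = √(0.0285714 + 0.0357143) = √0.0642857 = 0.253546
z = (z1 − z2)/SE = (0.569511 − 0.810743) / 0.253546 = -0.241232 / 0.253546 = -0.951

-0.951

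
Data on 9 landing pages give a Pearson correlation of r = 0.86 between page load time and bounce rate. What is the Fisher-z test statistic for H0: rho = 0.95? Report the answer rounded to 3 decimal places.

-1.319

z_r = atanh(0.86) = 1.293345,  z_0 = atanh(0.95) = 1.831781
SE = 1/√(n−3) = 1/√6 = 0.408248
z = (z_r − z_0)/SE = (1.293345 − 1.831781) / 0.408248 = -0.538436 / 0.408248 = -1.319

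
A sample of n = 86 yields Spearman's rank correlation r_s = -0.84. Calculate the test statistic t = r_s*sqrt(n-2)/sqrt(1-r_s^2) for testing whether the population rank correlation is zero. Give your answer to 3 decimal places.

-14.189

1 − r_s² = 1 − 0.7056 = 0.2944;  √(1−r_s²) = 0.542586
√(n−2) = √84 = 9.165151
t = r_s·√(n−2)/√(1−r_s²) = -0.84 · 9.165151 / 0.542586 = -14.189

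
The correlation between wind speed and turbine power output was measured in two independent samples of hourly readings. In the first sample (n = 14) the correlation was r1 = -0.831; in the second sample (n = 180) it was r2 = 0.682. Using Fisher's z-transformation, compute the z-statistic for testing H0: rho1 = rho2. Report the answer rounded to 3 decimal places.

-6.514

z1 = atanh(-0.831) = -1.191359,  z2 = atanh(0.682) = 0.832844
SE = √(1/(n1−3) + 1/(n2−3)) = √(1/11 + 1/177) = √(0.0909091 + 0.0056497) = √0.0965588 = 0.310739
z = (z1 − z2)/SE = (-1.191359 − 0.832844) / 0.310739 = -2.024203 / 0.310739 = -6.514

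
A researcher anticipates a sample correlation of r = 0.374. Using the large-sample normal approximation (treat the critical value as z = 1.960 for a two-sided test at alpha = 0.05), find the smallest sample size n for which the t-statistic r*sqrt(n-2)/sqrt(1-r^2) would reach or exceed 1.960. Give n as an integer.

26

r√(n−2)/√(1−r²) ≥ 1.960  ⇔  n−2 ≥ (1.960)²·(1−r²)/r²
(1−r²)/r² = (1−0.139876)/0.139876 = 6.1492
n ≥ 2 + 3.8416·6.1492 = 2 + 23.6228 = 25.6228
⌈25.6228⌉ = 26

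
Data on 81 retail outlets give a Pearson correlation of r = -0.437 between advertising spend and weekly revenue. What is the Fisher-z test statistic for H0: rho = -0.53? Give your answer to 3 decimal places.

1.074

z_r = atanh(-0.437) = -0.468517,  z_0 = atanh(-0.53) = -0.590145
SE = 1/√(n−3) = 1/√78 = 0.113228
z = (z_r − z_0)/SE = (-0.468517 − (-0.590145)) / 0.113228 = 0.121628 / 0.113228 = 1.074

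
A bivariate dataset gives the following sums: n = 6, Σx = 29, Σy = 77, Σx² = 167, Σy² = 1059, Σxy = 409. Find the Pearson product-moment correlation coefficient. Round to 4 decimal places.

0.8449

Numerator: nΣxy − (Σx)(Σy) = 6·409 − (29)(77) = 221
Denominator: √[(nΣx²−(Σx)²)(nΣy²−(Σy)²)]
  nΣx²−(Σx)² = 6·167 − 841 = 161;  nΣy²−(Σy)² = 6·1059 − 5929 = 425
  √(161·425) = √68425 = 261.5817
r = 221 / 261.5817 = 0.8449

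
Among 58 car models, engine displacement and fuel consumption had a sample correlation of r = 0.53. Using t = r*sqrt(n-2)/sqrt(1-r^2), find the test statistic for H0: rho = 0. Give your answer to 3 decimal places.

4.677

1 − r² = 1 − 0.2809 = 0.7191;  √(1−r²) = 0.847998
√(n−2) = √56 = 7.483315
t = r·√(n−2)/√(1−r²) = 0.53 · 7.483315 / 0.847998 = 4.677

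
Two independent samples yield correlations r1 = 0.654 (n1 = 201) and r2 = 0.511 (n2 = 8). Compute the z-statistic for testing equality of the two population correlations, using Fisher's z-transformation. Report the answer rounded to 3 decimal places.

0.482

z1 = atanh(0.654) = 0.782257,  z2 = atanh(0.511) = 0.564082
SE = √(1/(n1−3) + 1/(n2−3)) = √(1/198 + 1/5) = √(0.0050505 + 0.2000000) = √0.2050505 = 0.452825
z = (z1 − z2)/SE = (0.782257 − 0.564082) / 0.452825 = 0.218175 / 0.452825 = 0.482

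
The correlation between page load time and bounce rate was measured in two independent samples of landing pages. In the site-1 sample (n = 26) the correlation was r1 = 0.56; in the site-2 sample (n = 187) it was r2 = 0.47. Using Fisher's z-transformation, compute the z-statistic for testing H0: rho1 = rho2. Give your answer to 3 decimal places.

0.555

z1 = atanh(0.56) = 0.632833,  z2 = atanh(0.47) = 0.510070
SE = √(1/(n1−3) + 1/(n2−3)) = √(1/23 + 1/184) = √(0.0434783 + 0.0054348) = √0.0489131 = 0.221163
z = (z1 − z2)/SE = (0.632833 − 0.510070) / 0.221163 = 0.122763 / 0.221163 = 0.555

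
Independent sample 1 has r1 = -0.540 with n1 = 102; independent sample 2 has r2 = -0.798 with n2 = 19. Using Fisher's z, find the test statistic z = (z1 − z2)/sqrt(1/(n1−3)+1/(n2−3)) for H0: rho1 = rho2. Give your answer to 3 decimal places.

Fisher z-transforms: z1 = atanh(-0.540) = -0.604156, z2 = atanh(-0.798) = -1.093081; difference d = 0.488925
Var(d) = 1/99 + 1/16 = 0.0101010 + 0.0625000 = 0.0726010
z = d/√Var(d) = 0.488925 / √0.0726010 = 0.488925 / 0.269446 = 1.815

1.815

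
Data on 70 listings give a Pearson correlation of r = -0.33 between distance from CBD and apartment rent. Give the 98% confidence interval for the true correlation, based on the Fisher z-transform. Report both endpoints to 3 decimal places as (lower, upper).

(-0.556, -0.059)

z_r = atanh(-0.33) = -0.342828;  SE = 1/√(n−3) = 1/√67 = 0.122169
z-limits: -0.342828 ± 2.326·0.122169 = -0.342828 ± 0.284165 = [-0.626993, -0.058663]
ρ-limits: (tanh -0.626993, tanh -0.058663) = (-0.556, -0.059)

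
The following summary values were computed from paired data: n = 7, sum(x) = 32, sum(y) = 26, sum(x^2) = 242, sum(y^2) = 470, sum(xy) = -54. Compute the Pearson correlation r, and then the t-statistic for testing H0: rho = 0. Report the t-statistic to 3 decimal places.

S_xy = nΣxy − ΣxΣy = 7·(-54) − 32·26 = -378 − 832 = -1210
S_xx = nΣx² − (Σx)² = 7·242 − 32² = 1694 − 1024 = 670
S_yy = nΣy² − (Σy)² = 7·470 − 26² = 3290 − 676 = 2614
r = S_xy / √(S_xx·S_yy) = -1210 / √(670·2614) = -1210 / √1751380 = -1210 / 1323.3971 = -0.9143
t = r·√(n−2)/√(1−r²) = -0.9143·√5 / √(1−0.835944) = -2.044437 / 0.405038 = -5.048

-5.048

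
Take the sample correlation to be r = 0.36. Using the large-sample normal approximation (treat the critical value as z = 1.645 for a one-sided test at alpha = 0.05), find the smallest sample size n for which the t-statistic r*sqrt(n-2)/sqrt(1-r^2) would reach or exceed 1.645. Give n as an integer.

Need r·√(n−2)/√(1−r²) ≥ 1.645
√(n−2) ≥ 1.645·√(1−0.1296) / 0.36 = 1.645·0.932952 / 0.36 = 4.2631
n−2 ≥ 18.1740  ⇒  n ≥ 20.1740
Smallest integer n = 21

21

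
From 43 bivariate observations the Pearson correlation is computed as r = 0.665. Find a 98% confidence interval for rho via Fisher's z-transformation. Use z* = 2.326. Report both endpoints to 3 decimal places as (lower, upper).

(0.409, 0.824)

z_r = atanh(0.665) = 0.801725;  SE = 1/√(n−3) = 1/√40 = 0.158114
z-limits: 0.801725 ± 2.326·0.158114 = 0.801725 ± 0.367773 = [0.433952, 1.169498]
ρ-limits: (tanh 0.433952, tanh 1.169498) = (0.409, 0.824)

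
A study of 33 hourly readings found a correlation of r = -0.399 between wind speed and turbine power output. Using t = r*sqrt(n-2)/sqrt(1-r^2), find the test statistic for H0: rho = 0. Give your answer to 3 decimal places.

-2.423

1 − r² = 1 − 0.159201 = 0.840799;  √(1−r²) = 0.916951
√(n−2) = √31 = 5.567764
t = r·√(n−2)/√(1−r²) = -0.399 · 5.567764 / 0.916951 = -2.423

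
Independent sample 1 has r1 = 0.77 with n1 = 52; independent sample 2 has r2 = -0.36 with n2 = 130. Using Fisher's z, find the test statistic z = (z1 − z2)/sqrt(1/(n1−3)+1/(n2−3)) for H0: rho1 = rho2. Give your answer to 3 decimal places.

8.308

z1 = atanh(0.77) = 1.020328,  z2 = atanh(-0.36) = -0.376886
SE = √(1/(n1−3) + 1/(n2−3)) = √(1/49 + 1/127) = √(0.0204082 + 0.0078740) = √0.0282822 = 0.168173
z = (z1 − z2)/SE = (1.020328 − (-0.376886)) / 0.168173 = 1.397214 / 0.168173 = 8.308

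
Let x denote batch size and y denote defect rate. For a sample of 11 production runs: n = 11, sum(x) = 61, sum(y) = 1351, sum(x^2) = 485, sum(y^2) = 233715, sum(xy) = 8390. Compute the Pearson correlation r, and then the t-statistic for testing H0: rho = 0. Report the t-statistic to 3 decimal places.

Numerator: nΣxy − (Σx)(Σy) = 11·8390 − (61)(1351) = 9879
Denominator: √[(nΣx²−(Σx)²)(nΣy²−(Σy)²)]
  nΣx²−(Σx)² = 11·485 − 3721 = 1614;  nΣy²−(Σy)² = 11·233715 − 1825201 = 745664
  √(1614·745664) = √1203501696 = 34691.5220
r = 9879 / 34691.5220 = 0.2848
t = r·√(n−2)/√(1−r²) = 0.2848·√9 / √(1−0.081111) = 0.854400 / 0.958587 = 0.891

0.891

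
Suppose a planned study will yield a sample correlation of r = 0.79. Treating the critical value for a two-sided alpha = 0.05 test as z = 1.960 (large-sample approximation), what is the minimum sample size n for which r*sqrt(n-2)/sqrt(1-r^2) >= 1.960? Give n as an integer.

Need r·√(n−2)/√(1−r²) ≥ 1.960
√(n−2) ≥ 1.960·√(1−0.6241) / 0.79 = 1.960·0.613107 / 0.79 = 1.5211
n−2 ≥ 2.3137  ⇒  n ≥ 4.3137
Smallest integer n = 5

5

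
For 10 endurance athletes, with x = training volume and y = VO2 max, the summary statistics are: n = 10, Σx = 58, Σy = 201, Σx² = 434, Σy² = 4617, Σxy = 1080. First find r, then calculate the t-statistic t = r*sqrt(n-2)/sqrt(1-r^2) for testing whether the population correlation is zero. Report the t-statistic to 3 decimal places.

Numerator: nΣxy − (Σx)(Σy) = 10·1080 − (58)(201) = -858
Denominator: √[(nΣx²−(Σx)²)(nΣy²−(Σy)²)]
  nΣx²−(Σx)² = 10·434 − 3364 = 976;  nΣy²−(Σy)² = 10·4617 − 40401 = 5769
  √(976·5769) = √5630544 = 2372.8767
r = -858 / 2372.8767 = -0.3616
t = r·√(n−2)/√(1−r²) = -0.3616·√8 / √(1−0.130755) = -1.022759 / 0.932333 = -1.097

-1.097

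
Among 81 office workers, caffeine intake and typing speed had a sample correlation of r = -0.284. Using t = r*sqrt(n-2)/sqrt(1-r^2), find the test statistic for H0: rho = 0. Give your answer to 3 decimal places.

-2.633

t = r·√(n−2) / √(1−r²) with r = -0.284, n = 81
  = -0.284·√79 / √(1 − 0.080656)
  = -0.284·8.888194 / 0.958824
  = -2.524247 / 0.958824 = -2.633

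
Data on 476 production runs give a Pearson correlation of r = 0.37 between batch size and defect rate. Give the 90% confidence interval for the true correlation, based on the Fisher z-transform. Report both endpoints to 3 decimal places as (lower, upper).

z_r = atanh(0.37) = 0.388423;  SE = 1/√(n−3) = 1/√473 = 0.045980
z-limits: 0.388423 ± 1.645·0.045980 = 0.388423 ± 0.075637 = [0.312786, 0.464060]
ρ-limits: (tanh 0.312786, tanh 0.464060) = (0.303, 0.433)

(0.303, 0.433)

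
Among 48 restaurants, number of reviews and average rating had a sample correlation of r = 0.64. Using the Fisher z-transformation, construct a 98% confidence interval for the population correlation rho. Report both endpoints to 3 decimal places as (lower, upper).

(0.390, 0.802)

Fisher z: z_r = atanh(r) = ½·ln((1+0.64)/(1−0.64)) = 0.758174
SE(z) = 1/√(n−3) = 1/√45 = 0.149071
98% ⇒ z* = 2.326; margin = 2.326·0.149071 = 0.346739
CI on z-scale: (0.411435, 1.104913)
Back-transform: tanh(0.411435) = 0.389690, tanh(1.104913) = 0.802257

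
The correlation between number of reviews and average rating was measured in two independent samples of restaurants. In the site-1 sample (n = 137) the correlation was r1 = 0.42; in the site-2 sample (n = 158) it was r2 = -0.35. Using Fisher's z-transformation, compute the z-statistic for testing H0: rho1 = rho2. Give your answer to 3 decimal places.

6.893

Fisher z-transforms: z1 = atanh(0.42) = 0.447692, z2 = atanh(-0.35) = -0.365444; difference d = 0.813136
Var(d) = 1/134 + 1/155 = 0.0074627 + 0.0064516 = 0.0139143
z = d/√Var(d) = 0.813136 / √0.0139143 = 0.813136 / 0.117959 = 6.893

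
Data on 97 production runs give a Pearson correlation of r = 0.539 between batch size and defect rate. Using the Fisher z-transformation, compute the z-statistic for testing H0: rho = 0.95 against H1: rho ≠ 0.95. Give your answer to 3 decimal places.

Fisher z: atanh(0.539) = 0.602745, atanh(0.95) = 1.831781
z = (z_r − z_0)·√(n−3) = (0.602745 − 1.831781)·√94 = -1.229036 · 9.695360 = -11.916

-11.916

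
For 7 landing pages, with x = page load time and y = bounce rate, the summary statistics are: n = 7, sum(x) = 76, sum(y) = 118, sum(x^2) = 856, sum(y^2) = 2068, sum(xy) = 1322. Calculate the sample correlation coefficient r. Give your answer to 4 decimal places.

Numerator: nΣxy − (Σx)(Σy) = 7·1322 − (76)(118) = 286
Denominator: √[(nΣx²−(Σx)²)(nΣy²−(Σy)²)]
  nΣx²−(Σx)² = 7·856 − 5776 = 216;  nΣy²−(Σy)² = 7·2068 − 13924 = 552
  √(216·552) = √119232 = 345.2999
r = 286 / 345.2999 = 0.8283

0.8283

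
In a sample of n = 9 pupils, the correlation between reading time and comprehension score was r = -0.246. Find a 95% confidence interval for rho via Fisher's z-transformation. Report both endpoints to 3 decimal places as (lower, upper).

(-0.782, 0.500)

z_r = atanh(-0.246) = -0.251151;  SE = 1/√(n−3) = 1/√6 = 0.408248
z-limits: -0.251151 ± 1.960·0.408248 = -0.251151 ± 0.800166 = [-1.051317, 0.549015]
ρ-limits: (tanh -1.051317, tanh 0.549015) = (-0.782, 0.500)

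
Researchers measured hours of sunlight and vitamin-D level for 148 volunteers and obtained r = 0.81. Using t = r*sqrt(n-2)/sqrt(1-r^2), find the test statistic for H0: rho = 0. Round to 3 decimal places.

1 − r² = 1 − 0.6561 = 0.3439;  √(1−r²) = 0.586430
√(n−2) = √146 = 12.083046
t = r·√(n−2)/√(1−r²) = 0.81 · 12.083046 / 0.586430 = 16.690

16.690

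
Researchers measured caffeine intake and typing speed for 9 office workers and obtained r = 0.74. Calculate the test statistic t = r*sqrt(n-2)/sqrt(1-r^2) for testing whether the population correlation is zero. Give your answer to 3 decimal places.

1 − r² = 1 − 0.5476 = 0.4524;  √(1−r²) = 0.672607
√(n−2) = √7 = 2.645751
t = r·√(n−2)/√(1−r²) = 0.74 · 2.645751 / 0.672607 = 2.911

2.911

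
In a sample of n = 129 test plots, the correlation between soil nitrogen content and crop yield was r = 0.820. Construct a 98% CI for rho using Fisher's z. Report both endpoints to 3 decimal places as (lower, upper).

(0.740, 0.877)

z_r = atanh(0.820) = 1.156817;  SE = 1/√(n−3) = 1/√126 = 0.089087
z-limits: 1.156817 ± 2.326·0.089087 = 1.156817 ± 0.207216 = [0.949601, 1.364033]
ρ-limits: (tanh 0.949601, tanh 1.364033) = (0.740, 0.877)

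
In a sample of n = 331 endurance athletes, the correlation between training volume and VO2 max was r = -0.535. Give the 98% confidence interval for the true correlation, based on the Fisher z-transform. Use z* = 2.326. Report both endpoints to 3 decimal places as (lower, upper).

z_r = atanh(-0.535) = -0.597124;  SE = 1/√(n−3) = 1/√328 = 0.055216
z-limits: -0.597124 ± 2.326·0.055216 = -0.597124 ± 0.128432 = [-0.725556, -0.468692]
ρ-limits: (tanh -0.725556, tanh -0.468692) = (-0.620, -0.437)

(-0.620, -0.437)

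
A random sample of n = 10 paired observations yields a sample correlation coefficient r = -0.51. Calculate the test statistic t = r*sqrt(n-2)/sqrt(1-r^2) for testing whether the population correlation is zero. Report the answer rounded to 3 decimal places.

t = r·√(n−2) / √(1−r²) with r = -0.51, n = 10
  = -0.51·√8 / √(1 − 0.2601)
  = -0.51·2.828427 / 0.860174
  = -1.442498 / 0.860174 = -1.677

-1.677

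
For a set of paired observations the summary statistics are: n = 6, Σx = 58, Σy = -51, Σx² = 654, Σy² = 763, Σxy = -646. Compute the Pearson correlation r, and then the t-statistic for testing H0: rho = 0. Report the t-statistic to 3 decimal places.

Numerator: nΣxy − (Σx)(Σy) = 6·(-646) − (58)(-51) = -918
Denominator: √[(nΣx²−(Σx)²)(nΣy²−(Σy)²)]
  nΣx²−(Σx)² = 6·654 − 3364 = 560;  nΣy²−(Σy)² = 6·763 − 2601 = 1977
  √(560·1977) = √1107120 = 1052.1977
r = -918 / 1052.1977 = -0.8725
t = r·√(n−2)/√(1−r²) = -0.8725·√4 / √(1−0.761256) = -1.745000 / 0.488614 = -3.571

-3.571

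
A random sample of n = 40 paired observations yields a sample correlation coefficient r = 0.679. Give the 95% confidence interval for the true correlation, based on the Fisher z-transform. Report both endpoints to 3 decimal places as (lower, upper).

(0.466, 0.818)

z_r = atanh(0.679) = 0.827256;  SE = 1/√(n−3) = 1/√37 = 0.164399
z-limits: 0.827256 ± 1.960·0.164399 = 0.827256 ± 0.322222 = [0.505034, 1.149478]
ρ-limits: (tanh 0.505034, tanh 1.149478) = (0.466, 0.818)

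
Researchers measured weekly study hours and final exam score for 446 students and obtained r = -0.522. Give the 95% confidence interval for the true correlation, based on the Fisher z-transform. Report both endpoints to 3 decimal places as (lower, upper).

(-0.586, -0.451)

z_r = atanh(-0.522) = -0.579085;  SE = 1/√(n−3) = 1/√443 = 0.047511
z-limits: -0.579085 ± 1.960·0.047511 = -0.579085 ± 0.093122 = [-0.672207, -0.485963]
ρ-limits: (tanh -0.672207, tanh -0.485963) = (-0.586, -0.451)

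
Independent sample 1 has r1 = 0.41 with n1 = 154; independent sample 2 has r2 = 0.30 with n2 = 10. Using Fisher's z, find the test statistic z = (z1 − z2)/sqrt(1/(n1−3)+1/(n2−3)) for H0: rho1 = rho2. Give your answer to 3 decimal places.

z1 = atanh(0.41) = 0.435611,  z2 = atanh(0.30) = 0.309520
SE = √(1/(n1−3) + 1/(n2−3)) = √(1/151 + 1/7) = √(0.0066225 + 0.1428571) = √0.1494796 = 0.386626
z = (z1 − z2)/SE = (0.435611 − 0.309520) / 0.386626 = 0.126091 / 0.386626 = 0.326

0.326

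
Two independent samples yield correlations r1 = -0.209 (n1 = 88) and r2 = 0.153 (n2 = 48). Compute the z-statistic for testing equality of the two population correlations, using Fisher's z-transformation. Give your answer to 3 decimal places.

Fisher z-transforms: z1 = atanh(-0.209) = -0.212125, z2 = atanh(0.153) = 0.154211; difference d = -0.366336
Var(d) = 1/85 + 1/45 = 0.0117647 + 0.0222222 = 0.0339869
z = d/√Var(d) = -0.366336 / √0.0339869 = -0.366336 / 0.184355 = -1.987

-1.987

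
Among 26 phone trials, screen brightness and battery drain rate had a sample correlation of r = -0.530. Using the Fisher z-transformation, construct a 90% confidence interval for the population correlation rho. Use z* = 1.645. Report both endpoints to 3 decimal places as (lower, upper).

(-0.732, -0.242)

Fisher z: z_r = atanh(r) = ½·ln((1+(-0.530))/(1−(-0.530))) = -0.590145
SE(z) = 1/√(n−3) = 1/√23 = 0.208514
90% ⇒ z* = 1.645; margin = 1.645·0.208514 = 0.343006
CI on z-scale: (-0.933151, -0.247139)
Back-transform: tanh(-0.933151) = -0.732060, tanh(-0.247139) = -0.242227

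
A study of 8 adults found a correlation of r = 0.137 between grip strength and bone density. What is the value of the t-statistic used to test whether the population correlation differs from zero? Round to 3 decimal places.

0.339

t = r·√(n−2) / √(1−r²) with r = 0.137, n = 8
  = 0.137·√6 / √(1 − 0.018769)
  = 0.137·2.449490 / 0.990571
  = 0.335580 / 0.990571 = 0.339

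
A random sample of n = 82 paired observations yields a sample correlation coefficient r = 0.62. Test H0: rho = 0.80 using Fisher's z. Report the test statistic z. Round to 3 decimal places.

Fisher z: atanh(0.62) = 0.725005, atanh(0.80) = 1.098612
z = (z_r − z_0)·√(n−3) = (0.725005 − 1.098612)·√79 = -0.373607 · 8.888194 = -3.321

-3.321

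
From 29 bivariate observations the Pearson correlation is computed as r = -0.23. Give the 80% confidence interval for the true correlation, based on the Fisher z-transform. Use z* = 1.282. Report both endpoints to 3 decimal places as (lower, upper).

Fisher z: z_r = atanh(r) = ½·ln((1+(-0.23))/(1−(-0.23))) = -0.234189
SE(z) = 1/√(n−3) = 1/√26 = 0.196116
80% ⇒ z* = 1.282; margin = 1.282·0.196116 = 0.251421
CI on z-scale: (-0.485610, 0.017232)
Back-transform: tanh(-0.485610) = -0.450725, tanh(0.017232) = 0.017230

(-0.451, 0.017)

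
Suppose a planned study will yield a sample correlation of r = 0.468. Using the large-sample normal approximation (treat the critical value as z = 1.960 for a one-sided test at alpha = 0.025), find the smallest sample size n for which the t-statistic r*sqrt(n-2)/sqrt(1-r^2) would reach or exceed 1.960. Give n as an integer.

Need r·√(n−2)/√(1−r²) ≥ 1.960
√(n−2) ≥ 1.960·√(1−0.219024) / 0.468 = 1.960·0.883728 / 0.468 = 3.7011
n−2 ≥ 13.6981  ⇒  n ≥ 15.6981
Smallest integer n = 16

16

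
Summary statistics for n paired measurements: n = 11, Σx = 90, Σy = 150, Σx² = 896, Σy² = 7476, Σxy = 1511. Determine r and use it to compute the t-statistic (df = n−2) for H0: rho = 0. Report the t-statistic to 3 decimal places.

0.960

S_xy = nΣxy − ΣxΣy = 11·1511 − 90·150 = 16621 − 13500 = 3121
S_xx = nΣx² − (Σx)² = 11·896 − 90² = 9856 − 8100 = 1756
S_yy = nΣy² − (Σy)² = 11·7476 − 150² = 82236 − 22500 = 59736
r = S_xy / √(S_xx·S_yy) = 3121 / √(1756·59736) = 3121 / √104896416 = 3121 / 10241.8951 = 0.3047
t = r·√(n−2)/√(1−r²) = 0.3047·√9 / √(1−0.092842) = 0.914100 / 0.952448 = 0.960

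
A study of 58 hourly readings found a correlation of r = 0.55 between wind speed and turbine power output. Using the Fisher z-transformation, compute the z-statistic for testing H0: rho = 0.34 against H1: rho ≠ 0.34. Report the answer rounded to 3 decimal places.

1.960

z_r = atanh(0.55) = 0.618381,  z_0 = atanh(0.34) = 0.354093
SE = 1/√(n−3) = 1/√55 = 0.134840
z = (z_r − z_0)/SE = (0.618381 − 0.354093) / 0.134840 = 0.264288 / 0.134840 = 1.960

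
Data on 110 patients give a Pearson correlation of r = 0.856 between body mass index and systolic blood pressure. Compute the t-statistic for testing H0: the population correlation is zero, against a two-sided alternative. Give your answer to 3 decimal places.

t = r·√(n−2) / √(1−r²) with r = 0.856, n = 110
  = 0.856·√108 / √(1 − 0.732736)
  = 0.856·10.392305 / 0.516976
  = 8.895813 / 0.516976 = 17.207

17.207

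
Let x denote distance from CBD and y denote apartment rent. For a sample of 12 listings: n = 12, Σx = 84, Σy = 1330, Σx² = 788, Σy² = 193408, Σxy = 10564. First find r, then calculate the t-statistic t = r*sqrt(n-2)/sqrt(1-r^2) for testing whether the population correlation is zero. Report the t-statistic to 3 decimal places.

Numerator: nΣxy − (Σx)(Σy) = 12·10564 − (84)(1330) = 15048
Denominator: √[(nΣx²−(Σx)²)(nΣy²−(Σy)²)]
  nΣx²−(Σx)² = 12·788 − 7056 = 2400;  nΣy²−(Σy)² = 12·193408 − 1768900 = 551996
  √(2400·551996) = √1324790400 = 36397.6703
r = 15048 / 36397.6703 = 0.4134
t = r·√(n−2)/√(1−r²) = 0.4134·√10 / √(1−0.170900) = 1.307286 / 0.910549 = 1.436

1.436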